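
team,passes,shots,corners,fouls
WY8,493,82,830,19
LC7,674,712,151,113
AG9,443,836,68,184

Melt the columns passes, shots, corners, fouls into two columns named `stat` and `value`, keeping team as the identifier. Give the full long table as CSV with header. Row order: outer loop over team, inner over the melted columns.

team,stat,value
WY8,passes,493
WY8,shots,82
WY8,corners,830
WY8,fouls,19
LC7,passes,674
LC7,shots,712
LC7,corners,151
LC7,fouls,113
AG9,passes,443
AG9,shots,836
AG9,corners,68
AG9,fouls,184

Each (team, column) pair becomes one row: 3 × 4 = 12 rows.
For example, (WY8, passes) → value=493.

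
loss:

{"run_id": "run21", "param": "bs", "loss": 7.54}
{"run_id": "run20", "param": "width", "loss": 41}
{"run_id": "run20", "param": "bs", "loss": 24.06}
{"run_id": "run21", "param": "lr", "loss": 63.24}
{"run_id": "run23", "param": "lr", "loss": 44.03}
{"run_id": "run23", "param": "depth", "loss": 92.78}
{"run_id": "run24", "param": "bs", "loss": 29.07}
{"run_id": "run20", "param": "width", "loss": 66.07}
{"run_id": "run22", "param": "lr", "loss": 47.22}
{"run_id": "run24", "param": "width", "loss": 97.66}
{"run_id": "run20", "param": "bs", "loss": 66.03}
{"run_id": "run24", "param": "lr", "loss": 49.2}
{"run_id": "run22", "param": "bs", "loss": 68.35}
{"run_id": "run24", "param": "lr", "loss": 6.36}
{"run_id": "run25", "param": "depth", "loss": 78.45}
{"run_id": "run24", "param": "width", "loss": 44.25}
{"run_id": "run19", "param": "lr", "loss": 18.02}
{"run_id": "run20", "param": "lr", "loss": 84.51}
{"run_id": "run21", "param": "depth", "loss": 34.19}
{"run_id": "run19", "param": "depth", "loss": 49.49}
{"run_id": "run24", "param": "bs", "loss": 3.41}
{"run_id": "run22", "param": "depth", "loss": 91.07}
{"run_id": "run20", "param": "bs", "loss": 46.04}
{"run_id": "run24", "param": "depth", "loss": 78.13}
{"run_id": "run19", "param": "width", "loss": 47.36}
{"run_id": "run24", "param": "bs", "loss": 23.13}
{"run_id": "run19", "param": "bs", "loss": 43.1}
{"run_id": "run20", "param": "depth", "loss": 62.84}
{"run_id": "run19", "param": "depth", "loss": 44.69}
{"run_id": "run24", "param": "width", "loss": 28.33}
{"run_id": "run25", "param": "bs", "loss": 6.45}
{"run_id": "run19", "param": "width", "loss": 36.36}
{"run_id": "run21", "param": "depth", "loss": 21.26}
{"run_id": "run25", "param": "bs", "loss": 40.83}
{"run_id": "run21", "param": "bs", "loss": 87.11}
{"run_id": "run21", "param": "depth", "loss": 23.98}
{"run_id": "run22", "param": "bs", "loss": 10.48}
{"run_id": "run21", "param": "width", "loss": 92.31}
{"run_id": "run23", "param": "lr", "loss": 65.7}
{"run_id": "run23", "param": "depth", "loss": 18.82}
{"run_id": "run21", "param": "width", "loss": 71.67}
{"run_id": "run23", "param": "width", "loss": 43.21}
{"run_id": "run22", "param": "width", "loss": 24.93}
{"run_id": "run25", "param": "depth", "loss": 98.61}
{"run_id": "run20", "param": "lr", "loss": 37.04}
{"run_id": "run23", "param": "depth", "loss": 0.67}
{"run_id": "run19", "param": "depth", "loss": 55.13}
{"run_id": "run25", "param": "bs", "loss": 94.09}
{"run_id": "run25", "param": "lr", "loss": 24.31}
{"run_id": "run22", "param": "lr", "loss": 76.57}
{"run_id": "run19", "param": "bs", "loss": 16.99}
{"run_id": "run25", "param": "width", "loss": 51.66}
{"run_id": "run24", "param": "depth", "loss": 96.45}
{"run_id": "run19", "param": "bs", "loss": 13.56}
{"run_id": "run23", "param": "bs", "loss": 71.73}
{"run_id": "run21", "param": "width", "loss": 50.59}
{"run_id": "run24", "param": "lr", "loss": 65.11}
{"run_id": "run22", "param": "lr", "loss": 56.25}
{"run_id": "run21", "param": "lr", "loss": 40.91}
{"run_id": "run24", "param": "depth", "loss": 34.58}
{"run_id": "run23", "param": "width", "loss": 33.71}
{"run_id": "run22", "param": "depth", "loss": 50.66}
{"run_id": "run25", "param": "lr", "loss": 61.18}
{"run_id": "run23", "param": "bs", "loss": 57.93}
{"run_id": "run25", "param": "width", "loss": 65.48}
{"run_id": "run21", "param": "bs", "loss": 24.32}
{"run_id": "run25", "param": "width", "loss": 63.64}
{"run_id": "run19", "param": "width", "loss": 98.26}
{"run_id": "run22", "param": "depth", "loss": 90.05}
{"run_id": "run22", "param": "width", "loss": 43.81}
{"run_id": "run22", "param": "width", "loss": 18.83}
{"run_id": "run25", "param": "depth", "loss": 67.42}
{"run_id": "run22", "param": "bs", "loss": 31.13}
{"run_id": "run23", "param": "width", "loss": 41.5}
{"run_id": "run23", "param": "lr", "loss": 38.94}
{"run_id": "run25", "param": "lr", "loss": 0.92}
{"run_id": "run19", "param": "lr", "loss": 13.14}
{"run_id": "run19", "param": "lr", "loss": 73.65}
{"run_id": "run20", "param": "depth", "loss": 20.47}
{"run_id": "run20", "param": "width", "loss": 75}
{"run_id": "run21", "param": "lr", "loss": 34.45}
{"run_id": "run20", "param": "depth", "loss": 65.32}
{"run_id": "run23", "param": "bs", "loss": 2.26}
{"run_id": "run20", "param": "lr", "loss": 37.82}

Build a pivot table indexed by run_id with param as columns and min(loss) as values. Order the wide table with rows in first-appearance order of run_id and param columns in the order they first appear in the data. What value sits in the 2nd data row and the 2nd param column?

41

With rows in first-appearance order of run_id, row 2 is run_id=run20. param columns in first-appearance order: bs, width, lr, depth; column 2 is width.
Long rows with run_id=run20, param=width: min(41, 66.07, 75) = 41.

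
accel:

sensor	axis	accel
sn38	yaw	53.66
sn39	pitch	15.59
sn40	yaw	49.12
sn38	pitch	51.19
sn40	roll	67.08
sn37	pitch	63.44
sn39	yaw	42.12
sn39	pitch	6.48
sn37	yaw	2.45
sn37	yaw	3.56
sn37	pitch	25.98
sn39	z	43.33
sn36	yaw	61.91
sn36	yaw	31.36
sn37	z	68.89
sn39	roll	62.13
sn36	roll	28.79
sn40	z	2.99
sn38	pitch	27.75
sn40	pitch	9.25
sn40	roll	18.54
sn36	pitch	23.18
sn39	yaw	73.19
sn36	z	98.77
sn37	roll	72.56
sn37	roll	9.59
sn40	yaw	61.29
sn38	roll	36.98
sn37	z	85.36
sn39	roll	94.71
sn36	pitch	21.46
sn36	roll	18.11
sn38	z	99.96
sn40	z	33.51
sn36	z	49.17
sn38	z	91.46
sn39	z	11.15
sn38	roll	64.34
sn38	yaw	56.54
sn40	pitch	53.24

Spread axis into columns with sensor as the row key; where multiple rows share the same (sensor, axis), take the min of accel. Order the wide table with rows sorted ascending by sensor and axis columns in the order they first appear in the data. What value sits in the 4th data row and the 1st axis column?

With rows sorted ascending by sensor, row 4 is sensor=sn39. axis columns in first-appearance order: yaw, pitch, roll, z; column 1 is yaw.
Long rows with sensor=sn39, axis=yaw: min(42.12, 73.19) = 42.12.

42.12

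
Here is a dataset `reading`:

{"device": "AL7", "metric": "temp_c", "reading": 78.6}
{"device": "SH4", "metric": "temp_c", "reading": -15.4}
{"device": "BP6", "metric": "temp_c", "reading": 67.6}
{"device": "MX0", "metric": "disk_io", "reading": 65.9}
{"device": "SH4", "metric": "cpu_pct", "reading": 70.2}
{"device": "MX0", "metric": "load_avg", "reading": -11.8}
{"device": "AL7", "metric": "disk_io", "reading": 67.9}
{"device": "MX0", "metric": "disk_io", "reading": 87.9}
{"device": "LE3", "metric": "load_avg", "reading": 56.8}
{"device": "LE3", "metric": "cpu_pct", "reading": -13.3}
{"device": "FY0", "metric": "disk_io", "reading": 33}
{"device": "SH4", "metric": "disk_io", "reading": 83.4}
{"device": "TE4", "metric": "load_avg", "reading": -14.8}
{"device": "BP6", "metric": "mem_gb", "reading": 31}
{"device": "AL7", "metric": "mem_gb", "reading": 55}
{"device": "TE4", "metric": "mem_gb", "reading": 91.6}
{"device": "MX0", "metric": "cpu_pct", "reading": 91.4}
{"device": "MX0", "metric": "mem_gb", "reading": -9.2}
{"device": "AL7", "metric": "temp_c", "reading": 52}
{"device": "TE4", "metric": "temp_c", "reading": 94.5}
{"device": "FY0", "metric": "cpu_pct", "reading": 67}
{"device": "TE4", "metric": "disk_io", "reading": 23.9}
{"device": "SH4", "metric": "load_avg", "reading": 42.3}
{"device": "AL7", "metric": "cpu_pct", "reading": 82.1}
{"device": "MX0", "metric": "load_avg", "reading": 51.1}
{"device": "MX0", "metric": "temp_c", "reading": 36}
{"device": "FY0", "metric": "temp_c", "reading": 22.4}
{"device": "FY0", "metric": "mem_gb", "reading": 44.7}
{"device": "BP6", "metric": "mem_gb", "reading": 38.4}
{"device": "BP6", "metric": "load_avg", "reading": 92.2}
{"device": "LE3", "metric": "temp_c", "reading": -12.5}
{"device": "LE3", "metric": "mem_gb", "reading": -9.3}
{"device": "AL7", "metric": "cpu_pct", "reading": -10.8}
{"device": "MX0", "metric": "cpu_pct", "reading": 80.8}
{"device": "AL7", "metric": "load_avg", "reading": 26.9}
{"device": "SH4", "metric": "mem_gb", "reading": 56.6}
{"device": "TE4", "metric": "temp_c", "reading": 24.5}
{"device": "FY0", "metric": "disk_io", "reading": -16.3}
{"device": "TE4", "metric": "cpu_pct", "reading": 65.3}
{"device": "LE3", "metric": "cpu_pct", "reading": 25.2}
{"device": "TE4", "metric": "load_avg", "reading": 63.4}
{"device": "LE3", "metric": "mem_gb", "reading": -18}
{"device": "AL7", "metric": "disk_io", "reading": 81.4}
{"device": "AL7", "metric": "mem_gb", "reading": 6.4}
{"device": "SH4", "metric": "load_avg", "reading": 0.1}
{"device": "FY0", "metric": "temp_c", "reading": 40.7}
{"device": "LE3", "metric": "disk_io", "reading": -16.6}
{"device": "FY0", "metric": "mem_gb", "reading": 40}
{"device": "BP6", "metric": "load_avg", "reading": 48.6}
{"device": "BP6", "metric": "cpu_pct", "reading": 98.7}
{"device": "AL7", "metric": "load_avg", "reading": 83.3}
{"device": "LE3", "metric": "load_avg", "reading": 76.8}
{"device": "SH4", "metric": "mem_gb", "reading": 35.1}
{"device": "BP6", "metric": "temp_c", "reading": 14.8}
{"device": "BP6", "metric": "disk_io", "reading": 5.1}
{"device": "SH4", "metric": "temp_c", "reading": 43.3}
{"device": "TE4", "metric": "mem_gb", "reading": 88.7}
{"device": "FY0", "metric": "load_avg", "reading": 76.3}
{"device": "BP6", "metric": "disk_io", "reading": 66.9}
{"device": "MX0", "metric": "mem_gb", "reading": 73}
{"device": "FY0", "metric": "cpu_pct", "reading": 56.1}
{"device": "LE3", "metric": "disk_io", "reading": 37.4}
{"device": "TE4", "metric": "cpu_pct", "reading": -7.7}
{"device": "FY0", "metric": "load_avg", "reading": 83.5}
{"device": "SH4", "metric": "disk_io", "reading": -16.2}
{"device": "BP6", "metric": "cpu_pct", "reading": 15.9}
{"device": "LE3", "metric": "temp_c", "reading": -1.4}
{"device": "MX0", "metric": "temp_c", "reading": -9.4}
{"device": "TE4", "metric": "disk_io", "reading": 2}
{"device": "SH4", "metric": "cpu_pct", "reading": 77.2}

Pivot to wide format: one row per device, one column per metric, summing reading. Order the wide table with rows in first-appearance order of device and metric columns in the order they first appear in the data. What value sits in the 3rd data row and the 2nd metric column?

With rows in first-appearance order of device, row 3 is device=BP6. metric columns in first-appearance order: temp_c, disk_io, cpu_pct, load_avg, mem_gb; column 2 is disk_io.
Long rows with device=BP6, metric=disk_io: 5.1 + 66.9 = 72.

72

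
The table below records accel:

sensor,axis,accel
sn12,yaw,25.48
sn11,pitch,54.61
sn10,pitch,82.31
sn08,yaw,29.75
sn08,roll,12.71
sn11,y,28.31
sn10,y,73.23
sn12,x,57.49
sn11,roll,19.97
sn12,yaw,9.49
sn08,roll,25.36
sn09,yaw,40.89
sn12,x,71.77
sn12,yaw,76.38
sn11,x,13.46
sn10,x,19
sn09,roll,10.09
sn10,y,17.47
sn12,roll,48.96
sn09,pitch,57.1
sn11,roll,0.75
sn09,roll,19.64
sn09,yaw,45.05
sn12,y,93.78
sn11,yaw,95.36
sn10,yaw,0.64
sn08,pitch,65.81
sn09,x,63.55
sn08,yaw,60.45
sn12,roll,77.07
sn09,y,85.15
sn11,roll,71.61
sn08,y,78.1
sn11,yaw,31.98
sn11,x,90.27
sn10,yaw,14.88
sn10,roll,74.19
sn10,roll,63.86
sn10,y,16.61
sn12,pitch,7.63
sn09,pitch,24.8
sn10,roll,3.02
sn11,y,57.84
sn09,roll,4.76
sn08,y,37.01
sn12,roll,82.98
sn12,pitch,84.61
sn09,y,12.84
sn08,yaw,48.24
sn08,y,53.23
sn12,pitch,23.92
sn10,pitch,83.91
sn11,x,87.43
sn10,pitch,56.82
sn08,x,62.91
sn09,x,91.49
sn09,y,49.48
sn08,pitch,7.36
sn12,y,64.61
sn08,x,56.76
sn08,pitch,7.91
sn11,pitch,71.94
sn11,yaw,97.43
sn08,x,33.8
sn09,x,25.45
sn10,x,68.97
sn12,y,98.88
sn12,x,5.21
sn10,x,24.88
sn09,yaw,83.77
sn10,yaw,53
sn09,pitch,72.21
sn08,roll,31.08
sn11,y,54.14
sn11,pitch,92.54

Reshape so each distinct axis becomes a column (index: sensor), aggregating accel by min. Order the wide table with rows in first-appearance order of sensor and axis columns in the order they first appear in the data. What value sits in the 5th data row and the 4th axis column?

12.84

With rows in first-appearance order of sensor, row 5 is sensor=sn09. axis columns in first-appearance order: yaw, pitch, roll, y, x; column 4 is y.
Long rows with sensor=sn09, axis=y: min(85.15, 12.84, 49.48) = 12.84.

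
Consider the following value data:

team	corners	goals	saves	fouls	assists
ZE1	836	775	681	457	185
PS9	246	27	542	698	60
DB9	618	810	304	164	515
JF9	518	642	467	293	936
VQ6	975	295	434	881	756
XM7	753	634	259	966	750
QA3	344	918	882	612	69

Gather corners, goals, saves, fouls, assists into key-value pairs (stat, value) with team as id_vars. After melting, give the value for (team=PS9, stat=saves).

Unpivoting turns each (team, wide-column) pair into one long row.
The wide cell at row PS9, column saves holds 542, so the long row (PS9, saves) has value=542.

542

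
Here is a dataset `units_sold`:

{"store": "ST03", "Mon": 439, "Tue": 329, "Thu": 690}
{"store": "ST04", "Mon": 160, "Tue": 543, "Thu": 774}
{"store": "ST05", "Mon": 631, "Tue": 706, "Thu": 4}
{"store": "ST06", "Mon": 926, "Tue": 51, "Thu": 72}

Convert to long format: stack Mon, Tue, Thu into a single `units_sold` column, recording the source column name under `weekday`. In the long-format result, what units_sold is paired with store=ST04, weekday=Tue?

Unpivoting turns each (store, wide-column) pair into one long row.
The wide cell at row ST04, column Tue holds 543, so the long row (ST04, Tue) has units_sold=543.

543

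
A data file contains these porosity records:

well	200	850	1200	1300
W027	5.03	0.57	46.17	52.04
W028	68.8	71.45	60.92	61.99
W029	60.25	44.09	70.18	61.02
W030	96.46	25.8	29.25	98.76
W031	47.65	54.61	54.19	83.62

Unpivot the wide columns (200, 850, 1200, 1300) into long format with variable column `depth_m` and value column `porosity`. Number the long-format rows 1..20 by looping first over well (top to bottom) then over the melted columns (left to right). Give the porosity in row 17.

20 rows total (5 × 4). Row 17: index ⌊(17-1)/4⌋ = 4 into well → W031; (17-1) mod 4 = 0 into the melted columns → 200.
So row 17 is (W031, 200, 47.65); porosity = 47.65.

47.65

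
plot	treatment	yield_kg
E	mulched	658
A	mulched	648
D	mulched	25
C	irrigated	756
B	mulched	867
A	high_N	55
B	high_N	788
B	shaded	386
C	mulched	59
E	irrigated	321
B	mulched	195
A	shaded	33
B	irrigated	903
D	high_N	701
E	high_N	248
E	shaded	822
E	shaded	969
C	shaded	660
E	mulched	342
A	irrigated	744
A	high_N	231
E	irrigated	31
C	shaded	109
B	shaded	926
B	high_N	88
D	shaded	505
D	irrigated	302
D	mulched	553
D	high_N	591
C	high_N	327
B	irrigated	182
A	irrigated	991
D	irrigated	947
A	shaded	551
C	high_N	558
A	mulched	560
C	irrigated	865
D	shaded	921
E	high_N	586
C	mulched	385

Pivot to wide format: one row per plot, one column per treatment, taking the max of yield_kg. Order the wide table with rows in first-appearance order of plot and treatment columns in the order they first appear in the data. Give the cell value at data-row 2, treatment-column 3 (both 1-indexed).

231

With rows in first-appearance order of plot, row 2 is plot=A. treatment columns in first-appearance order: mulched, irrigated, high_N, shaded; column 3 is high_N.
Long rows with plot=A, treatment=high_N: max(55, 231) = 231.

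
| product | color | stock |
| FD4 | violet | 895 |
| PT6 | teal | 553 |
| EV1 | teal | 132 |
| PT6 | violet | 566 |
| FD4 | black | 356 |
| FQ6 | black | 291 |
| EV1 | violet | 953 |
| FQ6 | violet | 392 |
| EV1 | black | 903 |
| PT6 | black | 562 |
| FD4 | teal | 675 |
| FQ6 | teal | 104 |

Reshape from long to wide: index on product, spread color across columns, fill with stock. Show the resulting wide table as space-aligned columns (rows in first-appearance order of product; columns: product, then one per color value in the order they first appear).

Columns: product plus the 3 distinct color values (violet, teal, black).
For example, row FD4 column violet takes stock=895 from the long row (FD4, violet).

product  violet  teal  black
FD4      895     675   356  
PT6      566     553   562  
EV1      953     132   903  
FQ6      392     104   291  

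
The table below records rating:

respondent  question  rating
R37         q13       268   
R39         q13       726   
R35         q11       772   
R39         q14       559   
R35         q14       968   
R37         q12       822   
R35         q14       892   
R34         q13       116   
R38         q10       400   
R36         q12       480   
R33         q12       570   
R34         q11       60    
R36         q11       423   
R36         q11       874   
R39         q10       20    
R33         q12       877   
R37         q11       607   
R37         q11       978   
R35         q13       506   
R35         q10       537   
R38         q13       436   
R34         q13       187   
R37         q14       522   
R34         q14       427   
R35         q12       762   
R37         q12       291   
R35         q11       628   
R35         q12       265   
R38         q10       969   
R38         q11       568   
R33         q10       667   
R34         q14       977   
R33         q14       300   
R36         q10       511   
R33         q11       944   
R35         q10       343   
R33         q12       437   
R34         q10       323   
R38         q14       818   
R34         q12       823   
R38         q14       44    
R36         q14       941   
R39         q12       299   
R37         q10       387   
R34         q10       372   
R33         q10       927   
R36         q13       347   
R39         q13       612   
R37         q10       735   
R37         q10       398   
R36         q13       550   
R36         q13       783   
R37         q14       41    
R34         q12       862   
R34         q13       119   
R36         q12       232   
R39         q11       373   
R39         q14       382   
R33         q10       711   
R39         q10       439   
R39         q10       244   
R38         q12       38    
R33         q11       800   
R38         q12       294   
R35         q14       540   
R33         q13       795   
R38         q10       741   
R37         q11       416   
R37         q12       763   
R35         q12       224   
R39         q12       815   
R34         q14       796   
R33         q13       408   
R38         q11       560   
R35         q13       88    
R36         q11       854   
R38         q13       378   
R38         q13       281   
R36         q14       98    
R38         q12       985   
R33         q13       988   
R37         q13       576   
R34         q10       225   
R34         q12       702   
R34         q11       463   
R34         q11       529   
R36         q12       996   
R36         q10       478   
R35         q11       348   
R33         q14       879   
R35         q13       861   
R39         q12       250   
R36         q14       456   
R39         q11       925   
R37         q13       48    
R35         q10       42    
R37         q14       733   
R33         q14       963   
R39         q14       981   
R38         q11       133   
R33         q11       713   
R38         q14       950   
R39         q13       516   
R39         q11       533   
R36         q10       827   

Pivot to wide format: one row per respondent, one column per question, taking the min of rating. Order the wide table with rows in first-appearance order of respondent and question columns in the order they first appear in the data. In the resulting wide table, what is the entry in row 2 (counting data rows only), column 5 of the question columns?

20

With rows in first-appearance order of respondent, row 2 is respondent=R39. question columns in first-appearance order: q13, q11, q14, q12, q10; column 5 is q10.
Long rows with respondent=R39, question=q10: min(20, 439, 244) = 20.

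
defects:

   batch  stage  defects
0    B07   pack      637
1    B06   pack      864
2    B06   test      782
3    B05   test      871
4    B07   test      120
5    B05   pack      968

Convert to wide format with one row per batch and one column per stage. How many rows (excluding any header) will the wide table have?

3

3 distinct batch values → 3 rows.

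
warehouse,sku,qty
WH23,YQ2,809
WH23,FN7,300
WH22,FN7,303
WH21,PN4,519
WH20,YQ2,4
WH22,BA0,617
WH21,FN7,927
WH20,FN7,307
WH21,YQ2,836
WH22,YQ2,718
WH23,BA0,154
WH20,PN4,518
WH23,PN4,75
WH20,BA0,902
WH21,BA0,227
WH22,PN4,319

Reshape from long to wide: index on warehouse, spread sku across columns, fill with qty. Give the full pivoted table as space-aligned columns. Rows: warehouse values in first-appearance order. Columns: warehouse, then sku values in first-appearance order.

Columns: warehouse plus the 4 distinct sku values (YQ2, FN7, PN4, BA0).
For example, row WH23 column YQ2 takes qty=809 from the long row (WH23, YQ2).

warehouse  YQ2  FN7  PN4  BA0
WH23       809  300  75   154
WH22       718  303  319  617
WH21       836  927  519  227
WH20       4    307  518  902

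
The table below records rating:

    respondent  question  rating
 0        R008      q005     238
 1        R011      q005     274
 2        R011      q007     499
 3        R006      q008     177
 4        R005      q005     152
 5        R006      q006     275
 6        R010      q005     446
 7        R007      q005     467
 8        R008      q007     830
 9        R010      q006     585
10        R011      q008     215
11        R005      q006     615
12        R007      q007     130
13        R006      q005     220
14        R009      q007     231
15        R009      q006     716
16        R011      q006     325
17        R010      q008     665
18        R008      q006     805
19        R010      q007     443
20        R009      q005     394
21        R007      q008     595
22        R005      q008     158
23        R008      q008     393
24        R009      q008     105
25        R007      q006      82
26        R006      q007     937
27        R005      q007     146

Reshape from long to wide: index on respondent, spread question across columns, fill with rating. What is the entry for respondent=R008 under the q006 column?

Wide layout: rows indexed by respondent, columns are the 4 distinct question values (q005, q007, q008, q006).
Cell (respondent=R008, question=q006) draws from the long row where respondent=R008 and question=q006, which has rating=805.

805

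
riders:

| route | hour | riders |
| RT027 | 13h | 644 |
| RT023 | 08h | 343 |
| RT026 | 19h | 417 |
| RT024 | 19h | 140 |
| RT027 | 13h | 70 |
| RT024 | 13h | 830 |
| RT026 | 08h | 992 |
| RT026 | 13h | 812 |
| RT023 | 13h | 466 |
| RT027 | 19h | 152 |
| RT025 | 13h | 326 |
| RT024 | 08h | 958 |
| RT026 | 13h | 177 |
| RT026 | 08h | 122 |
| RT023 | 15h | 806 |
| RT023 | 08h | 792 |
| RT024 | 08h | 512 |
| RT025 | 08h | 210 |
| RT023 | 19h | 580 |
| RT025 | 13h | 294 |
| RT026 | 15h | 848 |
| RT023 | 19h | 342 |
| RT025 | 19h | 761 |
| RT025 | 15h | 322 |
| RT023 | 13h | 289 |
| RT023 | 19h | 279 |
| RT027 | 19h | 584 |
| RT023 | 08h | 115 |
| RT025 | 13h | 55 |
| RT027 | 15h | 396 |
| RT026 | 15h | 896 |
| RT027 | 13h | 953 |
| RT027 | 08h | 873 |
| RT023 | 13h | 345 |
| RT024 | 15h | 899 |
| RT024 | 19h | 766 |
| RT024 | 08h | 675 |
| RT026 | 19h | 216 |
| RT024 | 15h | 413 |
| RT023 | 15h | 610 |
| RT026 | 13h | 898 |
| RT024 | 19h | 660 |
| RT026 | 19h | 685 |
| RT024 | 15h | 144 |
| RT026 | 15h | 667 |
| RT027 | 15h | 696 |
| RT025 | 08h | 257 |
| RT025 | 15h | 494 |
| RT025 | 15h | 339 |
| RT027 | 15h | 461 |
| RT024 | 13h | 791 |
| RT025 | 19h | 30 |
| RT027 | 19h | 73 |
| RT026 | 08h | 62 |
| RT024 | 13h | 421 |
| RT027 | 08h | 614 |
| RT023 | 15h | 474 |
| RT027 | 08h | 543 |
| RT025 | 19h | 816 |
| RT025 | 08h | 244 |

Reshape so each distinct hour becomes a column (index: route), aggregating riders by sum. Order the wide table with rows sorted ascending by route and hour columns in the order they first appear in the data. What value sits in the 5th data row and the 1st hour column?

With rows sorted ascending by route, row 5 is route=RT027. hour columns in first-appearance order: 13h, 08h, 19h, 15h; column 1 is 13h.
Long rows with route=RT027, hour=13h: 644 + 70 + 953 = 1667.

1667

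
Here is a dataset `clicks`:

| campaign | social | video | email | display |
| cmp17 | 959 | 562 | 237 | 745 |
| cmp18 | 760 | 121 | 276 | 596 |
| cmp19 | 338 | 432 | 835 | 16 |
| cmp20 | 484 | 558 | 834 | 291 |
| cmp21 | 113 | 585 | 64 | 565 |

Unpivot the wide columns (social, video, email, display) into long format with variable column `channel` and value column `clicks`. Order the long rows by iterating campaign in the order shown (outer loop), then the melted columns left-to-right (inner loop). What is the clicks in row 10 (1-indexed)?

20 rows total (5 × 4). Row 10: index ⌊(10-1)/4⌋ = 2 into campaign → cmp19; (10-1) mod 4 = 1 into the melted columns → video.
So row 10 is (cmp19, video, 432); clicks = 432.

432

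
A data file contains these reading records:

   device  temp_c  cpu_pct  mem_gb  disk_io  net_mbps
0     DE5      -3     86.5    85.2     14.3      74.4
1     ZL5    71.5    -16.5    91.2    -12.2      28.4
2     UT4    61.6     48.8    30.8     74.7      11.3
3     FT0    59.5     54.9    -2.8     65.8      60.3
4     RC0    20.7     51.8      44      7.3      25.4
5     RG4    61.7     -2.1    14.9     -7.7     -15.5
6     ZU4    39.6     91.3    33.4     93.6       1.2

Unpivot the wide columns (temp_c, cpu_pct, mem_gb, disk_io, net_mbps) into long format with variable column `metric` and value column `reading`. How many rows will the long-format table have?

7 device values × 5 melted columns = 35 rows.

35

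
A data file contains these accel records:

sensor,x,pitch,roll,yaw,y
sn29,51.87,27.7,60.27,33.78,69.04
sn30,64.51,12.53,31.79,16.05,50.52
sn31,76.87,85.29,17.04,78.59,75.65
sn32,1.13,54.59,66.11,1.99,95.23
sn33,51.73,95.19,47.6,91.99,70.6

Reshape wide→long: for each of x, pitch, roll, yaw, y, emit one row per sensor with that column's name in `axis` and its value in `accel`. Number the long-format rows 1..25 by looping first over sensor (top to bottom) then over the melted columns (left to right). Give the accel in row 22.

25 rows total (5 × 5). Row 22: index ⌊(22-1)/5⌋ = 4 into sensor → sn33; (22-1) mod 5 = 1 into the melted columns → pitch.
So row 22 is (sn33, pitch, 95.19); accel = 95.19.

95.19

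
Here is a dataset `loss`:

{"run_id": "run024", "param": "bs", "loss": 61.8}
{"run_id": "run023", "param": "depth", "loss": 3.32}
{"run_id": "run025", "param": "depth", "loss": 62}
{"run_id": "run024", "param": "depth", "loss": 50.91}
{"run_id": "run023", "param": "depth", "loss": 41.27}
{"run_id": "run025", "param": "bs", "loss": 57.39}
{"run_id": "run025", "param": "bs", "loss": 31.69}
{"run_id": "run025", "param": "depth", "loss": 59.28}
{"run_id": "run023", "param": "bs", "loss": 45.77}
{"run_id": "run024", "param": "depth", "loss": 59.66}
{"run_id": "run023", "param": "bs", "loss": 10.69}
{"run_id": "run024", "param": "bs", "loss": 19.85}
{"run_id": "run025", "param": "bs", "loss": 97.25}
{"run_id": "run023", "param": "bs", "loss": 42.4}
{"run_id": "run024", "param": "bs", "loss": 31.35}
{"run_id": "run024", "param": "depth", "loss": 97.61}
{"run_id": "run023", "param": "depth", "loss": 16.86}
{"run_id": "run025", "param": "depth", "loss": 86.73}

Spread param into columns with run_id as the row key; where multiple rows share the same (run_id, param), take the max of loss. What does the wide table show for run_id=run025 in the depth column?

86.73

Rows with run_id=run025 and param=depth: loss values are 62, 59.28, 86.73.
max(62, 59.28, 86.73) = 86.73.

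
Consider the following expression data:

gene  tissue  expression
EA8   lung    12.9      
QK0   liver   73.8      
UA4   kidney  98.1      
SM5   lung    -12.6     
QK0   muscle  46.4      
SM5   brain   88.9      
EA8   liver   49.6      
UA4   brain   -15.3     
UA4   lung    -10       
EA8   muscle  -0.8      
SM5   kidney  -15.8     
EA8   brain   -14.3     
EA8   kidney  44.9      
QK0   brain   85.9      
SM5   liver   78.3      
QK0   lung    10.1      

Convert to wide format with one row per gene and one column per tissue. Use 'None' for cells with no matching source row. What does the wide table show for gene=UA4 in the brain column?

-15.3

The long row with gene=UA4, tissue=brain has expression=-15.3.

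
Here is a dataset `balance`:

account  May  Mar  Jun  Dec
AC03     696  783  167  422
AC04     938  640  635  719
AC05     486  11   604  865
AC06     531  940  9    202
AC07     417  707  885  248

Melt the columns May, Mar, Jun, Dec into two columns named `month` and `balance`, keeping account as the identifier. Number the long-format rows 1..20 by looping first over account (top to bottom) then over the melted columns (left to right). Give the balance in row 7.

635

20 rows total (5 × 4). Row 7: index ⌊(7-1)/4⌋ = 1 into account → AC04; (7-1) mod 4 = 2 into the melted columns → Jun.
So row 7 is (AC04, Jun, 635); balance = 635.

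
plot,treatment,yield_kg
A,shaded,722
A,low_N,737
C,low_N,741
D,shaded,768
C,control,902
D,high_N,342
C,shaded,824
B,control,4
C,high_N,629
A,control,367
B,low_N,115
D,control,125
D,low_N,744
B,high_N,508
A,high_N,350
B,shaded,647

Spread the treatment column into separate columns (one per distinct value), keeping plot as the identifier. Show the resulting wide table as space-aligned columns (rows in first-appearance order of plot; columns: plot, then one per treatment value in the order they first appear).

Columns: plot plus the 4 distinct treatment values (shaded, low_N, control, high_N).
For example, row A column shaded takes yield_kg=722 from the long row (A, shaded).

plot  shaded  low_N  control  high_N
A     722     737    367      350   
C     824     741    902      629   
D     768     744    125      342   
B     647     115    4        508   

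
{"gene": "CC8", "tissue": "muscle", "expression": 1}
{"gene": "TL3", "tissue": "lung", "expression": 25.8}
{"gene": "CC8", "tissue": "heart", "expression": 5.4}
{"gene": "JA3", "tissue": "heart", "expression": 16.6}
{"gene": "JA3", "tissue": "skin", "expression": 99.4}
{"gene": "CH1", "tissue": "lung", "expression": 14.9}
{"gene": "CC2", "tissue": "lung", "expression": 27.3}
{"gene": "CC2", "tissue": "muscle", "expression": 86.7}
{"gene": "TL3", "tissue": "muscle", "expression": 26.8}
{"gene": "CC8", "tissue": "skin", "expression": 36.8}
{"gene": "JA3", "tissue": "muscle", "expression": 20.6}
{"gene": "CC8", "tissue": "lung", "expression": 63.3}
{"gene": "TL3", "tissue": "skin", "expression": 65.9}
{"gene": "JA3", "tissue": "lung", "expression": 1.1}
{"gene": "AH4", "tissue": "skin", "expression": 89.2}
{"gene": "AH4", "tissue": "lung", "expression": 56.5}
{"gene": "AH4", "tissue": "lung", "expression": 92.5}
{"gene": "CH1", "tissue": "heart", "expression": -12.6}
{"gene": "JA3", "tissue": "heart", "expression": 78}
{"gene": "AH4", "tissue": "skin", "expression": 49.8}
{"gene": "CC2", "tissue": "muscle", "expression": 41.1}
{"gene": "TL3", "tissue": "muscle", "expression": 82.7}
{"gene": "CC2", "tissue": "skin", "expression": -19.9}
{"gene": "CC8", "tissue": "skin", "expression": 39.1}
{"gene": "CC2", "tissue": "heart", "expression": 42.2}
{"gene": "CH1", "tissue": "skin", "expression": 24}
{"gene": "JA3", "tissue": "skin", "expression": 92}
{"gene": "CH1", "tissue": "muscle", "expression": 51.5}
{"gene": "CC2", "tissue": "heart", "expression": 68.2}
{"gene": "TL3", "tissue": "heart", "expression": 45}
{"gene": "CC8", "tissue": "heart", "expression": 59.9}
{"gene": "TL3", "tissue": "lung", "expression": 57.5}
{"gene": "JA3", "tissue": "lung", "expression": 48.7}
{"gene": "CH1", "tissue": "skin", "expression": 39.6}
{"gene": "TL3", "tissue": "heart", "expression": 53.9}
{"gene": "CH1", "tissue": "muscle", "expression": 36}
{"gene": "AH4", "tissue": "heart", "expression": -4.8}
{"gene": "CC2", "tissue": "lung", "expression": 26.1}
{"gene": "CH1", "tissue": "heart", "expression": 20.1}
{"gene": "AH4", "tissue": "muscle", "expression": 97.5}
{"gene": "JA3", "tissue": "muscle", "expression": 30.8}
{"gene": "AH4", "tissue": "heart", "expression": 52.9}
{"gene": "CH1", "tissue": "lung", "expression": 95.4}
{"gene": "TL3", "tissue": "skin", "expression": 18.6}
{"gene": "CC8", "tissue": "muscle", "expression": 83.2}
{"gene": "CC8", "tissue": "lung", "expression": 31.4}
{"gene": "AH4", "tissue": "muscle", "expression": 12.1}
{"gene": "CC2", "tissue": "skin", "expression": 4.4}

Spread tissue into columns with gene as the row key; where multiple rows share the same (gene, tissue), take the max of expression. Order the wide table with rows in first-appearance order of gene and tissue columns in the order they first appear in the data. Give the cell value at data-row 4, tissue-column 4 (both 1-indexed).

With rows in first-appearance order of gene, row 4 is gene=CH1. tissue columns in first-appearance order: muscle, lung, heart, skin; column 4 is skin.
Long rows with gene=CH1, tissue=skin: max(24, 39.6) = 39.6.

39.6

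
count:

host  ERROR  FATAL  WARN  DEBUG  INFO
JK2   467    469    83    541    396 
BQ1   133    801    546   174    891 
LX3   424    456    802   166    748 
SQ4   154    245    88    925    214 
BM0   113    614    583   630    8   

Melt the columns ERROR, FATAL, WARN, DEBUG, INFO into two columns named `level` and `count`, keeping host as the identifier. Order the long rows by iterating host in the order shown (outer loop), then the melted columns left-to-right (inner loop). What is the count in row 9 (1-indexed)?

174

25 rows total (5 × 5). Row 9: index ⌊(9-1)/5⌋ = 1 into host → BQ1; (9-1) mod 5 = 3 into the melted columns → DEBUG.
So row 9 is (BQ1, DEBUG, 174); count = 174.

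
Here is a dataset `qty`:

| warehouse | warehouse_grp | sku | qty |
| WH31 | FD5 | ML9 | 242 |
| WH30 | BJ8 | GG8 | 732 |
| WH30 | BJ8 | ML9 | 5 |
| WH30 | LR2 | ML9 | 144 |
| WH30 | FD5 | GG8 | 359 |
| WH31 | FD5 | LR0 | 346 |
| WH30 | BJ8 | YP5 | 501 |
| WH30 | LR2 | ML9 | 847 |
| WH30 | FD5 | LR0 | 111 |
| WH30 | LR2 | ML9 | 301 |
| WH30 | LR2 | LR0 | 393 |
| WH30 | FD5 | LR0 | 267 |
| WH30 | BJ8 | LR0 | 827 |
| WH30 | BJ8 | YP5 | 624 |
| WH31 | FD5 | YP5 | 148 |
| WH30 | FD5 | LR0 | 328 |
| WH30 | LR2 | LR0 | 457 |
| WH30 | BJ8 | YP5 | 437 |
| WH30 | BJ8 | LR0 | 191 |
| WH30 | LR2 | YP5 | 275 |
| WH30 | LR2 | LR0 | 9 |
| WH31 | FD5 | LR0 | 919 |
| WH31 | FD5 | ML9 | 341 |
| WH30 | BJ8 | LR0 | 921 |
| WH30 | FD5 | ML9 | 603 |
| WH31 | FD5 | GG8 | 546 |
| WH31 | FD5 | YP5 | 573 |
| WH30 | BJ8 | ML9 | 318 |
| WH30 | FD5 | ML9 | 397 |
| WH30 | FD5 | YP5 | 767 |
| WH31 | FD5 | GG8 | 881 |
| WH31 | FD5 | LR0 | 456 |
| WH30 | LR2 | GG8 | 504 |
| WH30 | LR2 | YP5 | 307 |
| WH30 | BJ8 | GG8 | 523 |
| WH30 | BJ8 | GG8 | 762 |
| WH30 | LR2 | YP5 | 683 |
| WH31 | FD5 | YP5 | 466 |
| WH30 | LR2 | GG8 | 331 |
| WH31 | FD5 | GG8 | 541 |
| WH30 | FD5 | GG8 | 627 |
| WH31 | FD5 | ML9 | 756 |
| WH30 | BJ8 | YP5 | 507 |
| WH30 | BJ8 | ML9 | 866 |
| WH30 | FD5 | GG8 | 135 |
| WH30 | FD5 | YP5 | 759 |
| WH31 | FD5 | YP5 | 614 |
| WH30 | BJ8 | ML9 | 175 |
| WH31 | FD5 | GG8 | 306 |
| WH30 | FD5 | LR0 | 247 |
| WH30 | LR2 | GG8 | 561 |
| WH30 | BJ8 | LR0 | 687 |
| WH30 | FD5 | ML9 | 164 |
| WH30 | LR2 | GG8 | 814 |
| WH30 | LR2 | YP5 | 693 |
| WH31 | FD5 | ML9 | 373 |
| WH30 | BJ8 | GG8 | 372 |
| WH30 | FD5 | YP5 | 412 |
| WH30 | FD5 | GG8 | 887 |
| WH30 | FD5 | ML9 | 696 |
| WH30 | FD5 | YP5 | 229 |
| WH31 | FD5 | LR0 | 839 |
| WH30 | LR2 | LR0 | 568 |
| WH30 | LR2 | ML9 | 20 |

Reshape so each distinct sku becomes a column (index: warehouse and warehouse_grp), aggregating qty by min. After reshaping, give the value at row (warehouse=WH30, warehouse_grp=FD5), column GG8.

Rows with warehouse=WH30, warehouse_grp=FD5 and sku=GG8: qty values are 359, 627, 135, 887.
min(359, 627, 135, 887) = 135.

135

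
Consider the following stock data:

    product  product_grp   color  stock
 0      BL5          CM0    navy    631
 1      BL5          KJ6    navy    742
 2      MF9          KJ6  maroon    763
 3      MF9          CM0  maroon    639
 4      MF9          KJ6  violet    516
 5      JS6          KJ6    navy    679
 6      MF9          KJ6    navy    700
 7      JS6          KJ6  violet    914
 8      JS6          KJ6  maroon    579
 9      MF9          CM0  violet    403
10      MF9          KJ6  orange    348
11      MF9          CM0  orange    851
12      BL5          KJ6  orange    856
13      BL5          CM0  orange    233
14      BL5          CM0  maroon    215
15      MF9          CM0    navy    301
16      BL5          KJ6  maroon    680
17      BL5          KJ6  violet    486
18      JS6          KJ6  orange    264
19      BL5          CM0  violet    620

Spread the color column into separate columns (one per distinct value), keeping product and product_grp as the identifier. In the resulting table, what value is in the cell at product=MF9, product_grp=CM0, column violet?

Wide layout: rows indexed by product and product_grp, columns are the 4 distinct color values (navy, maroon, violet, orange).
Cell (product=MF9, product_grp=CM0, color=violet) draws from the long row where product=MF9, product_grp=CM0 and color=violet, which has stock=403.

403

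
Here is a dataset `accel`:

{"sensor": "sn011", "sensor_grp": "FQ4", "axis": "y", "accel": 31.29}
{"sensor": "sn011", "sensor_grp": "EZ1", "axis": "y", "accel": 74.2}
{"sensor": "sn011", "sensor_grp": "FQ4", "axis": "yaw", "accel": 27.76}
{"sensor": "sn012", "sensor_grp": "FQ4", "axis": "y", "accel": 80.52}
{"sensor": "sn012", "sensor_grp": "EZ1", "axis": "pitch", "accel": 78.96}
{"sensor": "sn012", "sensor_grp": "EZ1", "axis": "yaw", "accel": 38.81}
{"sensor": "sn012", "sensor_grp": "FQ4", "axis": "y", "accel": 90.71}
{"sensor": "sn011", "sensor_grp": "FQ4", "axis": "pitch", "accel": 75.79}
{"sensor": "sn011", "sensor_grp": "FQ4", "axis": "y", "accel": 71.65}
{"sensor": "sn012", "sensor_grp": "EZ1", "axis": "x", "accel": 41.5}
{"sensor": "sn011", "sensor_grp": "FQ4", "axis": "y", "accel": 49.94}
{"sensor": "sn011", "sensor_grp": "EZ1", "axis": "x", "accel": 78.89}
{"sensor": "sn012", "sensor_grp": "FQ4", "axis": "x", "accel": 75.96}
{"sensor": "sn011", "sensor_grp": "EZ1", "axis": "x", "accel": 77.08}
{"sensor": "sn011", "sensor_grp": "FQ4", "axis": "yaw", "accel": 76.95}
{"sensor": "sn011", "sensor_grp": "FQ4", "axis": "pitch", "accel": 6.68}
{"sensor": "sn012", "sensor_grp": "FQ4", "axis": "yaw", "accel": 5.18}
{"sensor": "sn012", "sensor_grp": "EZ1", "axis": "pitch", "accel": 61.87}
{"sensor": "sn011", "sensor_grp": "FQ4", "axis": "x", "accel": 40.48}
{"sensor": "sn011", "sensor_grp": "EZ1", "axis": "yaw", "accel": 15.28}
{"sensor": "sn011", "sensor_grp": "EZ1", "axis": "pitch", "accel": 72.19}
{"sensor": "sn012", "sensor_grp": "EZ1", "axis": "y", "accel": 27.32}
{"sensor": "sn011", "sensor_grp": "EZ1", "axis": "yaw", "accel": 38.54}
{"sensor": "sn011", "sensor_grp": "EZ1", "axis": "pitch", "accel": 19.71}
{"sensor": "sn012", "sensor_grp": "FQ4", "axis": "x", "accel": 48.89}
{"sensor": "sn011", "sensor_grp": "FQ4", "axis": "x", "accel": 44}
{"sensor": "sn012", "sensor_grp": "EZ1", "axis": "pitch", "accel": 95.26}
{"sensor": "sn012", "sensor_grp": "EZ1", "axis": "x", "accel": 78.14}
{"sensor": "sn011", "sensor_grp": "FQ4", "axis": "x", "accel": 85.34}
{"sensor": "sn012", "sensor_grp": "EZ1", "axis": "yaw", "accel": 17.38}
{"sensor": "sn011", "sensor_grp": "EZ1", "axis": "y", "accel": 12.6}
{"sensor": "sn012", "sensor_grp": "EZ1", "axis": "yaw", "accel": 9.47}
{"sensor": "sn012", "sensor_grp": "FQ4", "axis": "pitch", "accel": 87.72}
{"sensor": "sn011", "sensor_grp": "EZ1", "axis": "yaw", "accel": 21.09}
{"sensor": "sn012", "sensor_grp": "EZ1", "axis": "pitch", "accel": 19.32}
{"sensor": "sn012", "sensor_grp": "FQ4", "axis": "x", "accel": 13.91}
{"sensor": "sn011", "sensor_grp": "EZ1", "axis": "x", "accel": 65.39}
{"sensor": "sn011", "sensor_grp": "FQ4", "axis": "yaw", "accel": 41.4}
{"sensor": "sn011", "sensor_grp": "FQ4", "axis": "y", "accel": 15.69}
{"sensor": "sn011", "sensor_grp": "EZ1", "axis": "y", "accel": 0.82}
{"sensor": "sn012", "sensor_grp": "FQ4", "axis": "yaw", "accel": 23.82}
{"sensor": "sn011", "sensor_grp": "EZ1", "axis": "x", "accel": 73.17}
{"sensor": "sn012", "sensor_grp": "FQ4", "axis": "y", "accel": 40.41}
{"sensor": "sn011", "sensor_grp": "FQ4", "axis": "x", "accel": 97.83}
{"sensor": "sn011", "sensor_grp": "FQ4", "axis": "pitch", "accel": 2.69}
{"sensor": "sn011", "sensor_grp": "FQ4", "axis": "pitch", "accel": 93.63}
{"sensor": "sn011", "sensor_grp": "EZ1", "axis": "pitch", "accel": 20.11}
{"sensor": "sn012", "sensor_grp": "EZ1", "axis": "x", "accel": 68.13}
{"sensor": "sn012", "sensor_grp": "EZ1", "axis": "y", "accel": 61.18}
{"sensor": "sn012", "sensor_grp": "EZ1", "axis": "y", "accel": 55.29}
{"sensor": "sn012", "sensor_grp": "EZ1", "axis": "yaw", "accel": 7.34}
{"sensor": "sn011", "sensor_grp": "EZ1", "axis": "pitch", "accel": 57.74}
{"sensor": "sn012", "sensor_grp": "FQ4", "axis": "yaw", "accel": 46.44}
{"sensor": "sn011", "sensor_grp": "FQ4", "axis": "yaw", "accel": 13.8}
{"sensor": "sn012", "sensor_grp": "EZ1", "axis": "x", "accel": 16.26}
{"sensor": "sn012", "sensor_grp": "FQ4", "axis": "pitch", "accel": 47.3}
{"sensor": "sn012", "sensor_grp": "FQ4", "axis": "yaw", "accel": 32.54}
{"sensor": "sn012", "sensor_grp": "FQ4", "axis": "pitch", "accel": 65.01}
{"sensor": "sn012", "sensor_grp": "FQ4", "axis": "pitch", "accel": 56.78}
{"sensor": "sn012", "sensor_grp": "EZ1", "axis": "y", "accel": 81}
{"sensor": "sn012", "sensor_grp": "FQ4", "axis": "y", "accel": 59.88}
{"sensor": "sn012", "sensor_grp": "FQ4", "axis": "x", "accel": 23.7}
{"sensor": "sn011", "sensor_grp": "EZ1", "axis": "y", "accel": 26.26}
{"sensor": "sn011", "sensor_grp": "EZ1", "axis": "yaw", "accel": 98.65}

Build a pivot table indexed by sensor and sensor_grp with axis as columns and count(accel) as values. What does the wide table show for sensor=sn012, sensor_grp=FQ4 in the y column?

4

Rows with sensor=sn012, sensor_grp=FQ4 and axis=y: accel values are 80.52, 90.71, 40.41, 59.88.
4 rows match — count = 4.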